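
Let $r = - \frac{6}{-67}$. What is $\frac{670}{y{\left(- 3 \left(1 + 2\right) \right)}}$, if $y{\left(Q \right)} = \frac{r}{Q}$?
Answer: $-67335$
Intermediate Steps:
$r = \frac{6}{67}$ ($r = \left(-6\right) \left(- \frac{1}{67}\right) = \frac{6}{67} \approx 0.089552$)
$y{\left(Q \right)} = \frac{6}{67 Q}$
$\frac{670}{y{\left(- 3 \left(1 + 2\right) \right)}} = \frac{670}{\frac{6}{67} \frac{1}{\left(-3\right) \left(1 + 2\right)}} = \frac{670}{\frac{6}{67} \frac{1}{\left(-3\right) 3}} = \frac{670}{\frac{6}{67} \frac{1}{-9}} = \frac{670}{\frac{6}{67} \left(- \frac{1}{9}\right)} = \frac{670}{- \frac{2}{201}} = 670 \left(- \frac{201}{2}\right) = -67335$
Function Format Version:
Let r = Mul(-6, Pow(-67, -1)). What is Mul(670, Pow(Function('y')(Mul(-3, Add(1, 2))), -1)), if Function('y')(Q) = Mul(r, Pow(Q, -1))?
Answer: -67335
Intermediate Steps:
r = Rational(6, 67) (r = Mul(-6, Rational(-1, 67)) = Rational(6, 67) ≈ 0.089552)
Function('y')(Q) = Mul(Rational(6, 67), Pow(Q, -1))
Mul(670, Pow(Function('y')(Mul(-3, Add(1, 2))), -1)) = Mul(670, Pow(Mul(Rational(6, 67), Pow(Mul(-3, Add(1, 2)), -1)), -1)) = Mul(670, Pow(Mul(Rational(6, 67), Pow(Mul(-3, 3), -1)), -1)) = Mul(670, Pow(Mul(Rational(6, 67), Pow(-9, -1)), -1)) = Mul(670, Pow(Mul(Rational(6, 67), Rational(-1, 9)), -1)) = Mul(670, Pow(Rational(-2, 201), -1)) = Mul(670, Rational(-201, 2)) = -67335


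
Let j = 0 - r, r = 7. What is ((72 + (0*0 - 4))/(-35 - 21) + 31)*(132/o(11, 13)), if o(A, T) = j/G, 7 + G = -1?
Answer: 220176/49 ≈ 4493.4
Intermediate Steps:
G = -8 (G = -7 - 1 = -8)
j = -7 (j = 0 - 1*7 = 0 - 7 = -7)
o(A, T) = 7/8 (o(A, T) = -7/(-8) = -7*(-⅛) = 7/8)
((72 + (0*0 - 4))/(-35 - 21) + 31)*(132/o(11, 13)) = ((72 + (0*0 - 4))/(-35 - 21) + 31)*(132/(7/8)) = ((72 + (0 - 4))/(-56) + 31)*(132*(8/7)) = ((72 - 4)*(-1/56) + 31)*(1056/7) = (68*(-1/56) + 31)*(1056/7) = (-17/14 + 31)*(1056/7) = (417/14)*(1056/7) = 220176/49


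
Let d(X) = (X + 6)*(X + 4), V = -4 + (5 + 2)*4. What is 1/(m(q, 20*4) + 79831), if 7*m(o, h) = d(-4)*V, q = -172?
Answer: 1/79831 ≈ 1.2526e-5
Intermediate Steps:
V = 24 (V = -4 + 7*4 = -4 + 28 = 24)
d(X) = (4 + X)*(6 + X) (d(X) = (6 + X)*(4 + X) = (4 + X)*(6 + X))
m(o, h) = 0 (m(o, h) = ((24 + (-4)² + 10*(-4))*24)/7 = ((24 + 16 - 40)*24)/7 = (0*24)/7 = (⅐)*0 = 0)
1/(m(q, 20*4) + 79831) = 1/(0 + 79831) = 1/79831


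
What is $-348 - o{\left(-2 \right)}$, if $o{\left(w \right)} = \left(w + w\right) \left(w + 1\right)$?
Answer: $-352$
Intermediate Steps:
$o{\left(w \right)} = 2 w \left(1 + w\right)$
$-348 - o{\left(-2 \right)} = -348 - 2 \left(-2\right) \left(1 - 2\right) = -348 - 2 \left(-2\right) \left(-1\right) = -348 - 4 = -352$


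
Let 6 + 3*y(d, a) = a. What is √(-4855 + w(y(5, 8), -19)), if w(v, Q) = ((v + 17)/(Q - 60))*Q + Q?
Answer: I*√273529047/237 ≈ 69.784*I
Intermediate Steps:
y(d, a) = -2 + a/3
w(v, Q) = Q + Q*(17 + v)/(-60 + Q) (w(v, Q) = ((17 + v)/(-60 + Q))*Q + Q = Q*(17 + v)/(-60 + Q) + Q = Q + Q*(17 + v)/(-60 + Q))
√(-4855 + w(y(5, 8), -19)) = √(-4855 - 19*(-43 - 19 + (-2 + (⅓)*8))/(-60 - 19)) = √(-4855 - 19*(-43 - 19 + (-2 + 8/3))/(-79)) = √(-4855 - 19*(-1/79)*(-43 - 19 + ⅔)) = √(-4855 - 19*(-1/79)*(-184/3)) = √(-4855 - 3496/237) = √(-1154131/237) = I*√273529047/237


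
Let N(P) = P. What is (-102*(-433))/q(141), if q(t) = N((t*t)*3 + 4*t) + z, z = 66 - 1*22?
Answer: 44166/60251 ≈ 0.73303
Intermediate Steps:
z = 44 (z = 66 - 22 = 44)
q(t) = 44 + 3*t² + 4*t (q(t) = ((t*t)*3 + 4*t) + 44 = (t²*3 + 4*t) + 44 = (3*t² + 4*t) + 44 = 44 + 3*t² + 4*t)
(-102*(-433))/q(141) = (-102*(-433))/(44 + 141*(4 + 3*141)) = 44166/(44 + 141*(4 + 423)) = 44166/(44 + 141*427) = 44166/(44 + 60207) = 44166/60251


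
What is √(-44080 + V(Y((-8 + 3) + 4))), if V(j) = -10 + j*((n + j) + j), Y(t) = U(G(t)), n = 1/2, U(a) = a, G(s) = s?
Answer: I*√176354/2 ≈ 209.97*I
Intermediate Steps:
n = ½ (n = 1*(½) = ½ ≈ 0.50000)
Y(t) = t
V(j) = -10 + j*(½ + 2*j) (V(j) = -10 + j*((½ + j) + j) = -10 + j*(½ + 2*j))
√(-44080 + V(Y((-8 + 3) + 4))) = √(-44080 + (-10 + ((-8 + 3) + 4)/2 + 2*((-8 + 3) + 4)²)) = √(-44080 + (-10 + (-5 + 4)/2 + 2*(-5 + 4)²)) = √(-44080 + (-10 + (½)*(-1) + 2*(-1)²)) = √(-44080 + (-10 - ½ + 2*1)) = √(-44080 + (-10 - ½ + 2)) = √(-44080 - 17/2) = √(-88177/2) = I*√176354/2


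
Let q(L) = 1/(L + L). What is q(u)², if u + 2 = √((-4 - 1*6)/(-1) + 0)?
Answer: 1/(4*(2 - √10)²) ≈ 0.18506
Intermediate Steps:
u = -2 + √10 (u = -2 + √((-4 - 1*6)/(-1) + 0) = -2 + √((-4 - 6)*(-1) + 0) = -2 + √(-10*(-1) + 0) = -2 + √(10 + 0) = -2 + √10 ≈ 1.1623)
q(L) = 1/(2*L)
q(u)² = (1/(2*(-2 + √10)))² = 1/(4*(-2 + √10)²)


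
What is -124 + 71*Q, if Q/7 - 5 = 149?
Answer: 76414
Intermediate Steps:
Q = 1078 (Q = 35 + 7*149 = 35 + 1043 = 1078)
-124 + 71*Q = -124 + 71*1078 = -124 + 76538 = 76414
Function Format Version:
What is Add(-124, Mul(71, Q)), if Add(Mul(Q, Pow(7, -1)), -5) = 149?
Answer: 76414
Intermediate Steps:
Q = 1078 (Q = Add(35, Mul(7, 149)) = Add(35, 1043) = 1078)
Add(-124, Mul(71, Q)) = Add(-124, Mul(71, 1078)) = Add(-124, 76538) = 76414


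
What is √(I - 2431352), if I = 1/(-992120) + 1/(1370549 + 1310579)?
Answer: I*√16800081457519351071629593545/83125022230 ≈ 1559.3*I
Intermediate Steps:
I = -105563/166250044460 (I = -1/992120 + 1/2681128 = -105563/166250044460 ≈ -6.3497e-7)
√(I - 2431352) = √(-105563/166250044460 - 2431352) = √(-404212378098015483/166250044460) = I*√16800081457519351071629593545/83125022230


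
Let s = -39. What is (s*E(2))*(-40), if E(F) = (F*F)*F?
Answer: 12480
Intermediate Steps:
E(F) = F³ (E(F) = F²*F = F³)
(s*E(2))*(-40) = -39*2³*(-40) = -39*8*(-40) = -312*(-40) = 12480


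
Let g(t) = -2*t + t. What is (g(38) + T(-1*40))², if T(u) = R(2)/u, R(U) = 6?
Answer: 582169/400 ≈ 1455.4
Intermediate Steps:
T(u) = 6/u
g(t) = -t
(g(38) + T(-1*40))² = (-1*38 + 6/((-1*40)))² = (-38 + 6/(-40))² = (-38 + 6*(-1/40))² = (-38 - 3/20)² = (-763/20)² = 582169/400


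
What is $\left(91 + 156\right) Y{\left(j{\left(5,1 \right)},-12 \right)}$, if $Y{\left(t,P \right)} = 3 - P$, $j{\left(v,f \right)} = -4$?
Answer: $3705$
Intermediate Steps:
$\left(91 + 156\right) Y{\left(j{\left(5,1 \right)},-12 \right)} = \left(91 + 156\right) \left(3 - -12\right) = 247 \left(3 + 12\right) = 247 \cdot 15 = 3705$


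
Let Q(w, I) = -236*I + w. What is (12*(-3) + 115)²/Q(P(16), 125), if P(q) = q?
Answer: -6241/29484 ≈ -0.21167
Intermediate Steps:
Q(w, I) = w - 236*I
(12*(-3) + 115)²/Q(P(16), 125) = (12*(-3) + 115)²/(16 - 236*125) = (-36 + 115)²/(16 - 29500) = 79²/(-29484) = 6241*(-1/29484) = -6241/29484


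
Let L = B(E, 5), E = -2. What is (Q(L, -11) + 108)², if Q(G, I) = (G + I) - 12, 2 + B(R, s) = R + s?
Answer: 7396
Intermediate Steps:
B(R, s) = -2 + R + s (B(R, s) = -2 + (R + s) = -2 + R + s)
L = 1 (L = -2 - 2 + 5 = 1)
Q(G, I) = -12 + G + I
(Q(L, -11) + 108)² = ((-12 + 1 - 11) + 108)² = (-22 + 108)² = 86² = 7396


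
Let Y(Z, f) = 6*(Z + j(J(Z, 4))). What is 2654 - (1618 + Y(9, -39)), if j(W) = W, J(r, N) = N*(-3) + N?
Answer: 1030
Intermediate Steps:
J(r, N) = -2*N (J(r, N) = -3*N + N = -2*N)
Y(Z, f) = -48 + 6*Z (Y(Z, f) = 6*(Z - 2*4) = 6*(Z - 8) = 6*(-8 + Z) = -48 + 6*Z)
2654 - (1618 + Y(9, -39)) = 2654 - (1618 + (-48 + 6*9)) = 2654 - (1618 + (-48 + 54)) = 2654 - (1618 + 6) = 2654 - 1*1624 = 2654 - 1624 = 1030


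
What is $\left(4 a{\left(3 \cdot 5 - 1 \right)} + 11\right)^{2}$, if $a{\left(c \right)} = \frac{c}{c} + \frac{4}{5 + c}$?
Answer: $\frac{90601}{361} \approx 250.97$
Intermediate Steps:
$a{\left(c \right)} = 1 + \frac{4}{5 + c}$
$\left(4 a{\left(3 \cdot 5 - 1 \right)} + 11\right)^{2} = \left(4 \frac{9 + \left(3 \cdot 5 - 1\right)}{5 + \left(3 \cdot 5 - 1\right)} + 11\right)^{2} = \left(4 \frac{9 + \left(15 - 1\right)}{5 + \left(15 - 1\right)} + 11\right)^{2} = \left(4 \frac{9 + 14}{5 + 14} + 11\right)^{2} = \left(4 \cdot \frac{1}{19} \cdot 23 + 11\right)^{2} = \left(4 \cdot \frac{23}{19} + 11\right)^{2} = \left(\frac{92}{19} + 11\right)^{2} = \left(\frac{301}{19}\right)^{2} = \frac{90601}{361}$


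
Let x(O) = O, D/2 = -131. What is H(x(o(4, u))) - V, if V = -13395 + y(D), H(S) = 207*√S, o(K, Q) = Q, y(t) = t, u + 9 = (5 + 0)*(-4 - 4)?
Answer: 13657 + 1449*I ≈ 13657.0 + 1449.0*I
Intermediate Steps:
D = -262 (D = 2*(-131) = -262)
u = -49 (u = -9 + (5 + 0)*(-4 - 4) = -9 + 5*(-8) = -9 - 40 = -49)
V = -13657 (V = -13395 - 262 = -13657)
H(x(o(4, u))) - V = 207*√(-49) - 1*(-13657) = 207*(7*I) + 13657 = 1449*I + 13657 = 13657 + 1449*I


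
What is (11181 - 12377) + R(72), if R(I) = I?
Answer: -1124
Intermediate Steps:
(11181 - 12377) + R(72) = (11181 - 12377) + 72 = -1196 + 72 = -1124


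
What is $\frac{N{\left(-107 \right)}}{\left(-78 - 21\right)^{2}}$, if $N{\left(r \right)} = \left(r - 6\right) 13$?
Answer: $- \frac{1469}{9801} \approx -0.14988$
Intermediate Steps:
$N{\left(r \right)} = -78 + 13 r$ ($N{\left(r \right)} = \left(r - 6\right) 13 = \left(-6 + r\right) 13 = -78 + 13 r$)
$\frac{N{\left(-107 \right)}}{\left(-78 - 21\right)^{2}} = \frac{-78 + 13 \left(-107\right)}{\left(-78 - 21\right)^{2}} = \frac{-78 - 1391}{\left(-99\right)^{2}} = - \frac{1469}{9801}$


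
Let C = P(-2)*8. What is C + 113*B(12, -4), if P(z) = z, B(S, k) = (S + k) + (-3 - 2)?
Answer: 323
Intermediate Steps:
B(S, k) = -5 + S + k (B(S, k) = (S + k) - 5 = -5 + S + k)
C = -16 (C = -2*8 = -16)
C + 113*B(12, -4) = -16 + 113*(-5 + 12 - 4) = -16 + 113*3 = -16 + 339 = 323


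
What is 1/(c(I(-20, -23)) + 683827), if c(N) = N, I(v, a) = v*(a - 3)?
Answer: 1/684347 ≈ 1.4612e-6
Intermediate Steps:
I(v, a) = v*(-3 + a)
1/(c(I(-20, -23)) + 683827) = 1/(-20*(-3 - 23) + 683827) = 1/(-20*(-26) + 683827) = 1/(520 + 683827) = 1/684347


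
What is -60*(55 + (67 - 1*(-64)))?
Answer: -11160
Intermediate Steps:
-60*(55 + (67 - 1*(-64))) = -60*(55 + (67 + 64)) = -60*(55 + 131) = -60*186 = -11160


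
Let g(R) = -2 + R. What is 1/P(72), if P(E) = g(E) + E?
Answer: 1/142 ≈ 0.0070423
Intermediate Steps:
P(E) = -2 + 2*E (P(E) = (-2 + E) + E = -2 + 2*E)
1/P(72) = 1/(-2 + 2*72) = 1/(-2 + 144) = 1/142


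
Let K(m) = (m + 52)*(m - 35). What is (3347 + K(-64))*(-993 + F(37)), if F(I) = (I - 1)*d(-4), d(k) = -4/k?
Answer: -4339995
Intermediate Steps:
K(m) = (-35 + m)*(52 + m) (K(m) = (52 + m)*(-35 + m) = (-35 + m)*(52 + m))
F(I) = -1 + I (F(I) = (I - 1)*(-4/(-4)) = (-1 + I)*(-4*(-¼)) = (-1 + I)*1 = -1 + I)
(3347 + K(-64))*(-993 + F(37)) = (3347 + (-1820 + (-64)² + 17*(-64)))*(-993 + (-1 + 37)) = (3347 + (-1820 + 4096 - 1088))*(-993 + 36) = (3347 + 1188)*(-957) = 4535*(-957) = -4339995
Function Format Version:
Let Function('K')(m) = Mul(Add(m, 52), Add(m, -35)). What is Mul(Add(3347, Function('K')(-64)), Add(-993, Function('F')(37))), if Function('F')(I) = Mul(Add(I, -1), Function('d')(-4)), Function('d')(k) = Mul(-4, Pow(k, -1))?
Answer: -4339995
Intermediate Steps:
Function('K')(m) = Mul(Add(-35, m), Add(52, m)) (Function('K')(m) = Mul(Add(52, m), Add(-35, m)) = Mul(Add(-35, m), Add(52, m)))
Function('F')(I) = Add(-1, I) (Function('F')(I) = Mul(Add(I, -1), Mul(-4, Pow(-4, -1))) = Mul(Add(-1, I), Mul(-4, Rational(-1, 4))) = Mul(Add(-1, I), 1) = Add(-1, I))
Mul(Add(3347, Function('K')(-64)), Add(-993, Function('F')(37))) = Mul(Add(3347, Add(-1820, Pow(-64, 2), Mul(17, -64))), Add(-993, Add(-1, 37))) = Mul(Add(3347, Add(-1820, 4096, -1088)), Add(-993, 36)) = Mul(Add(3347, 1188), -957) = Mul(4535, -957) = -4339995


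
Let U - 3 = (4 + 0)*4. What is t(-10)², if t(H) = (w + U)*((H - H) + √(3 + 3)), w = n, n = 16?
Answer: 7350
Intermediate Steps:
w = 16
U = 19 (U = 3 + (4 + 0)*4 = 3 + 4*4 = 3 + 16 = 19)
t(H) = 35*√6 (t(H) = (16 + 19)*((H - H) + √(3 + 3)) = 35*(0 + √6) = 35*√6)
t(-10)² = (35*√6)² = 7350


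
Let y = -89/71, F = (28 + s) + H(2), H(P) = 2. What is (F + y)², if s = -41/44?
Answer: 7550393449/9759376 ≈ 773.66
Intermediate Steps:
s = -41/44 (s = -41*1/44 = -41/44 ≈ -0.93182)
F = 1279/44 (F = (28 - 41/44) + 2 = 1191/44 + 2 = 1279/44 ≈ 29.068)
y = -89/71 (y = -89*1/71 = -89/71 ≈ -1.2535)
(F + y)² = (1279/44 - 89/71)² = (86893/3124)² = 7550393449/9759376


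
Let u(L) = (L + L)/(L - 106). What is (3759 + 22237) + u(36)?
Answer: 909824/35 ≈ 25995.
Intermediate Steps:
u(L) = 2*L/(-106 + L) (u(L) = (2*L)/(-106 + L) = 2*L/(-106 + L))
(3759 + 22237) + u(36) = (3759 + 22237) + 2*36/(-106 + 36) = 25996 + 2*36/(-70) = 25996 + 2*36*(-1/70) = 25996 - 36/35 = 909824/35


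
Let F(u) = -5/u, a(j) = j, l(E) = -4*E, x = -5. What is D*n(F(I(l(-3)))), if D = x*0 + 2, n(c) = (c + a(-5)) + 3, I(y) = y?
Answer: -29/6 ≈ -4.8333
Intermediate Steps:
n(c) = -2 + c (n(c) = (c - 5) + 3 = (-5 + c) + 3 = -2 + c)
D = 2 (D = -5*0 + 2 = 0 + 2 = 2)
D*n(F(I(l(-3)))) = 2*(-2 - 5/((-4*(-3)))) = 2*(-2 - 5/12) = 2*(-29/12) = -29/6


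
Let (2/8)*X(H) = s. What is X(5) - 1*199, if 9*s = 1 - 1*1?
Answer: -199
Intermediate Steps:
s = 0 (s = (1 - 1*1)/9 = (1 - 1)/9 = (⅑)*0 = 0)
X(H) = 0 (X(H) = 4*0 = 0)
X(5) - 1*199 = 0 - 1*199 = 0 - 199 = -199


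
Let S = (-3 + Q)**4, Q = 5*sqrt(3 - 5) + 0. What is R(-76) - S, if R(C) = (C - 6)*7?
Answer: -455 - 2460*I*sqrt(2) ≈ -455.0 - 3479.0*I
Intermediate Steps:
Q = 5*I*sqrt(2) (Q = 5*sqrt(-2) + 0 = 5*(I*sqrt(2)) + 0 = 5*I*sqrt(2) + 0 = 5*I*sqrt(2) ≈ 7.0711*I)
R(C) = -42 + 7*C (R(C) = (-6 + C)*7 = -42 + 7*C)
S = (-3 + 5*I*sqrt(2))**4 ≈ -119.0 + 3479.0*I
R(-76) - S = (-42 + 7*(-76)) - (-119 + 2460*I*sqrt(2)) = (-42 - 532) + (119 - 2460*I*sqrt(2)) = -574 + (119 - 2460*I*sqrt(2)) = -455 - 2460*I*sqrt(2)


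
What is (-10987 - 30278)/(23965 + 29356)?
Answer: -41265/53321 ≈ -0.77390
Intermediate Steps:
(-10987 - 30278)/(23965 + 29356) = -41265/53321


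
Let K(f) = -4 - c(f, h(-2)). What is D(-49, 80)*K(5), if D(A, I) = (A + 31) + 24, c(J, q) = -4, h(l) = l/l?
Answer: 0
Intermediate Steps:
h(l) = 1
D(A, I) = 55 + A (D(A, I) = (31 + A) + 24 = 55 + A)
K(f) = 0 (K(f) = -4 - 1*(-4) = -4 + 4 = 0)
D(-49, 80)*K(5) = (55 - 49)*0 = 6*0 = 0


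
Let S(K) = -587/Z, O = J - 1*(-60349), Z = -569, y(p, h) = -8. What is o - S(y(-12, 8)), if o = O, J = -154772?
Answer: -53727274/569 ≈ -94424.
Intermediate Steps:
O = -94423 (O = -154772 - 1*(-60349) = -154772 + 60349 = -94423)
o = -94423
S(K) = 587/569 (S(K) = -587/(-569) = -587*(-1/569) = 587/569)
o - S(y(-12, 8)) = -94423 - 1*587/569 = -94423 - 587/569 = -53727274/569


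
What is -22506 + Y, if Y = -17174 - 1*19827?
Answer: -59507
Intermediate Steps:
Y = -37001 (Y = -17174 - 19827 = -37001)
-22506 + Y = -22506 - 37001 = -59507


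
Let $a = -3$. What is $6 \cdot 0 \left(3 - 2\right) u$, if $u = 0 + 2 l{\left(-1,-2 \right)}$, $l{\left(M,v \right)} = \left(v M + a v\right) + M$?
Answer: $0$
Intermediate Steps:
$l{\left(M,v \right)} = M - 3 v + M v$ ($l{\left(M,v \right)} = \left(v M - 3 v\right) + M = \left(M v - 3 v\right) + M = \left(- 3 v + M v\right) + M = M - 3 v + M v$)
$u = 14$ ($u = 0 + 2 \left(-1 - -6 - -2\right) = 0 + 2 \left(-1 + 6 + 2\right) = 0 + 2 \cdot 7 = 0 + 14 = 14$)
$6 \cdot 0 \left(3 - 2\right) u = 6 \cdot 0 \left(3 - 2\right) 14 = 6 \cdot 0 \cdot 1 \cdot 14 = 6 \cdot 0 \cdot 14 = 0 \cdot 14 = 0$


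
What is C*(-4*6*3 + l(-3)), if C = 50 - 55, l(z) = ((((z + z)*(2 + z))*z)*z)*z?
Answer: 1170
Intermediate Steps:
l(z) = 2*z**4*(2 + z) (l(z) = ((((2*z)*(2 + z))*z)*z)*z = (((2*z*(2 + z))*z)*z)*z = ((2*z**2*(2 + z))*z)*z = (2*z**3*(2 + z))*z = 2*z**4*(2 + z))
C = -5
C*(-4*6*3 + l(-3)) = -5*(-4*6*3 + 2*(-3)**4*(2 - 3)) = -5*(-24*3 + 2*81*(-1)) = -5*(-72 - 162) = -5*(-234) = 1170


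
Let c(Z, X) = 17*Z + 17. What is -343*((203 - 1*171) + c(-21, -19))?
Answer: 105644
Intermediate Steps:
c(Z, X) = 17 + 17*Z
-343*((203 - 1*171) + c(-21, -19)) = -343*((203 - 1*171) + (17 + 17*(-21))) = -343*((203 - 171) + (17 - 357)) = -343*(32 - 340) = -343*(-308) = 105644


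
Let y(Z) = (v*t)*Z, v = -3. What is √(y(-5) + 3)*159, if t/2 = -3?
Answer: 159*I*√87 ≈ 1483.1*I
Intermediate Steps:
t = -6 (t = 2*(-3) = -6)
y(Z) = 18*Z (y(Z) = (-3*(-6))*Z = 18*Z)
√(y(-5) + 3)*159 = √(18*(-5) + 3)*159 = √(-90 + 3)*159 = √(-87)*159 = (I*√87)*159 = 159*I*√87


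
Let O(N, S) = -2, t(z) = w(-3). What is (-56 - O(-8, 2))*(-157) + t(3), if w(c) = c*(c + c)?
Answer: 8496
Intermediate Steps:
w(c) = 2*c² (w(c) = c*(2*c) = 2*c²)
t(z) = 18 (t(z) = 2*(-3)² = 2*9 = 18)
(-56 - O(-8, 2))*(-157) + t(3) = (-56 - 1*(-2))*(-157) + 18 = (-56 + 2)*(-157) + 18 = -54*(-157) + 18 = 8478 + 18 = 8496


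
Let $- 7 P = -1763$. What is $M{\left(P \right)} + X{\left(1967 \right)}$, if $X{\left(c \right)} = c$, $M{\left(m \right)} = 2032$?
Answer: $3999$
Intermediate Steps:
$P = \frac{1763}{7}$ ($P = \left(- \frac{1}{7}\right) \left(-1763\right) = \frac{1763}{7} \approx 251.86$)
$M{\left(P \right)} + X{\left(1967 \right)} = 2032 + 1967 = 3999$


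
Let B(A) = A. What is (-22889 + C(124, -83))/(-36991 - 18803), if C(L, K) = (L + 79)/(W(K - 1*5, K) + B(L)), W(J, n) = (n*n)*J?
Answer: 13873206215/33817189752 ≈ 0.41024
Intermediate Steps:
W(J, n) = J*n² (W(J, n) = n²*J = J*n²)
C(L, K) = (79 + L)/(L + K²*(-5 + K)) (C(L, K) = (L + 79)/((K - 1*5)*K² + L) = (79 + L)/((K - 5)*K² + L) = (79 + L)/((-5 + K)*K² + L) = (79 + L)/(K²*(-5 + K) + L) = (79 + L)/(L + K²*(-5 + K)))
(-22889 + C(124, -83))/(-36991 - 18803) = (-22889 + (79 + 124)/(124 + (-83)²*(-5 - 83)))/(-36991 - 18803) = (-22889 + 203/(124 + 6889*(-88)))/(-55794) = (-22889 + 203/(124 - 606232))*(-1/55794) = (-22889 + 203/(-606108))*(-1/55794) = (-22889 - 1/606108*203)*(-1/55794) = (-22889 - 203/606108)*(-1/55794) = -13873206215/606108*(-1/55794) = 13873206215/33817189752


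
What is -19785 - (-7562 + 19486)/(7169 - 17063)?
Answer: -97870433/4947 ≈ -19784.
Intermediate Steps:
-19785 - (-7562 + 19486)/(7169 - 17063) = -19785 - 11924/(-9894) = -19785 - 11924*(-1)/9894 = -19785 - 1*(-5962/4947) = -19785 + 5962/4947 = -97870433/4947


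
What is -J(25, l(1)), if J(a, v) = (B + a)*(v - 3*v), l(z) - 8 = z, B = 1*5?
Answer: 540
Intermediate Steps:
B = 5
l(z) = 8 + z
J(a, v) = -2*v*(5 + a) (J(a, v) = (5 + a)*(v - 3*v) = (5 + a)*(-2*v) = -2*v*(5 + a))
-J(25, l(1)) = -(-2)*(8 + 1)*(5 + 25) = -(-2)*9*30 = -1*(-540) = 540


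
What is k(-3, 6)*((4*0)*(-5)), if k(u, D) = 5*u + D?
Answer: 0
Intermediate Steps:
k(u, D) = D + 5*u
k(-3, 6)*((4*0)*(-5)) = (6 + 5*(-3))*((4*0)*(-5)) = (6 - 15)*(0*(-5)) = -9*0 = 0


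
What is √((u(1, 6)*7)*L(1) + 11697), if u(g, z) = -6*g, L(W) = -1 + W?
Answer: √11697 ≈ 108.15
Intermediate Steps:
√((u(1, 6)*7)*L(1) + 11697) = √((-6*1*7)*(-1 + 1) + 11697) = √(-6*7*0 + 11697) = √(-42*0 + 11697) = √(0 + 11697) = √11697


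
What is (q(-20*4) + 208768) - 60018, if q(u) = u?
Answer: 148670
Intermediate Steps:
(q(-20*4) + 208768) - 60018 = (-20*4 + 208768) - 60018 = (-80 + 208768) - 60018 = 208688 - 60018 = 148670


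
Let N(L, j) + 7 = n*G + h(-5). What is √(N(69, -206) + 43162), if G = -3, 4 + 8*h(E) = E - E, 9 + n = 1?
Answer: √172714/2 ≈ 207.79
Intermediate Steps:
n = -8 (n = -9 + 1 = -8)
h(E) = -½ (h(E) = -½ + (E - E)/8 = -½ + (⅛)*0 = -½ + 0 = -½)
N(L, j) = 33/2 (N(L, j) = -7 + (-8*(-3) - ½) = -7 + (24 - ½) = -7 + 47/2 = 33/2)
√(N(69, -206) + 43162) = √(33/2 + 43162) = √(86357/2) = √172714/2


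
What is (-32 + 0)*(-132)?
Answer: 4224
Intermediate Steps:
(-32 + 0)*(-132) = -32*(-132) = 4224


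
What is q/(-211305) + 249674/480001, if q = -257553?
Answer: 58794354041/33808870435 ≈ 1.7390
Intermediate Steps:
q/(-211305) + 249674/480001 = -257553/(-211305) + 249674/480001 = -257553*(-1/211305) + 249674*(1/480001) = 85851/70435 + 249674/480001 = 58794354041/33808870435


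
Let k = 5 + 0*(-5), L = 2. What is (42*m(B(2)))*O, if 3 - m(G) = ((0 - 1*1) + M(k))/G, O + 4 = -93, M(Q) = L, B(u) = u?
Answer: -10185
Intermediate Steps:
k = 5 (k = 5 + 0 = 5)
M(Q) = 2
O = -97 (O = -4 - 93 = -97)
m(G) = 3 - 1/G (m(G) = 3 - ((0 - 1*1) + 2)/G = 3 - ((0 - 1) + 2)/G = 3 - (-1 + 2)/G = 3 - 1/G)
(42*m(B(2)))*O = (42*(3 - 1/2))*(-97) = (42*(5/2))*(-97) = 105*(-97) = -10185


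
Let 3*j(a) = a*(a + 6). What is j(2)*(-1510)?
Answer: -24160/3 ≈ -8053.3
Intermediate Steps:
j(a) = a*(6 + a)/3 (j(a) = (a*(a + 6))/3 = (a*(6 + a))/3 = a*(6 + a)/3)
j(2)*(-1510) = ((1/3)*2*(6 + 2))*(-1510) = ((1/3)*2*8)*(-1510) = (16/3)*(-1510) = -24160/3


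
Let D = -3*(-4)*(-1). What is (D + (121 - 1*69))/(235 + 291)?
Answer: 20/263 ≈ 0.076046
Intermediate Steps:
D = -12 (D = 12*(-1) = -12)
(D + (121 - 1*69))/(235 + 291) = (-12 + (121 - 1*69))/(235 + 291) = (-12 + (121 - 69))/526 = (-12 + 52)*(1/526) = 40*(1/526) = 20/263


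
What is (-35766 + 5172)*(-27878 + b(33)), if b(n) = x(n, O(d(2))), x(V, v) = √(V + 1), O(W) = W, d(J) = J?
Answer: 852899532 - 30594*√34 ≈ 8.5272e+8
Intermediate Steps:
x(V, v) = √(1 + V)
b(n) = √(1 + n)
(-35766 + 5172)*(-27878 + b(33)) = (-35766 + 5172)*(-27878 + √(1 + 33)) = -30594*(-27878 + √34) = 852899532 - 30594*√34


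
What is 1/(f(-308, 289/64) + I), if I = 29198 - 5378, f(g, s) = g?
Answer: 1/23512 ≈ 4.2531e-5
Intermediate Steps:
I = 23820
1/(f(-308, 289/64) + I) = 1/(-308 + 23820) = 1/23512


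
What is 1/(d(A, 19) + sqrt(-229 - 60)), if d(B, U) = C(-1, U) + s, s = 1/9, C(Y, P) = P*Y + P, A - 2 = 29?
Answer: 9/23410 - 1377*I/23410 ≈ 0.00038445 - 0.058821*I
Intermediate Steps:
A = 31 (A = 2 + 29 = 31)
C(Y, P) = P + P*Y
s = 1/9 ≈ 0.11111
d(B, U) = 1/9 (d(B, U) = U*(1 - 1) + 1/9 = U*0 + 1/9 = 0 + 1/9 = 1/9)
1/(d(A, 19) + sqrt(-229 - 60)) = 1/(1/9 + sqrt(-229 - 60)) = 1/(1/9 + sqrt(-289)) = 1/(1/9 + 17*I) = 81*(1/9 - 17*I)/23410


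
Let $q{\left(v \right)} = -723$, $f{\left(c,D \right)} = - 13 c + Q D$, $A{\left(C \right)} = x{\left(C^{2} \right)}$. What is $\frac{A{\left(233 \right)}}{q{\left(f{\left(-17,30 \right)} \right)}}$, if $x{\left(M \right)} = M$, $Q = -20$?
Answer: $- \frac{54289}{723} \approx -75.089$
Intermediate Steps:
$A{\left(C \right)} = C^{2}$
$f{\left(c,D \right)} = - 20 D - 13 c$ ($f{\left(c,D \right)} = - 13 c - 20 D = - 20 D - 13 c$)
$\frac{A{\left(233 \right)}}{q{\left(f{\left(-17,30 \right)} \right)}} = \frac{233^{2}}{-723} = 54289 \left(- \frac{1}{723}\right) = - \frac{54289}{723}$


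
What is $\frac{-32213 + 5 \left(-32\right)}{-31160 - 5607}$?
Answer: $\frac{32373}{36767} \approx 0.88049$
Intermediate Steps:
$\frac{-32213 + 5 \left(-32\right)}{-31160 - 5607} = \frac{-32213 - 160}{-36767} = \left(-32373\right) \left(- \frac{1}{36767}\right) = \frac{32373}{36767}$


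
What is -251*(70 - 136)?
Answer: 16566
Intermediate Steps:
-251*(70 - 136) = -251*(-66) = 16566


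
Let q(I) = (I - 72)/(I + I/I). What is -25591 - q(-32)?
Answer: -793425/31 ≈ -25594.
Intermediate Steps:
q(I) = (-72 + I)/(1 + I) (q(I) = (-72 + I)/(I + 1) = (-72 + I)/(1 + I))
-25591 - q(-32) = -25591 - (-72 - 32)/(1 - 32) = -25591 - (-104)/(-31) = -25591 - (-1)*(-104)/31 = -25591 - 1*104/31 = -25591 - 104/31 = -793425/31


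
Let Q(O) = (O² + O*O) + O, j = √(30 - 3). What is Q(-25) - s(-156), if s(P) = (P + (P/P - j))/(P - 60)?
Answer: 264445/216 - √3/72 ≈ 1224.3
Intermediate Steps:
j = 3*√3 (j = √27 = 3*√3 ≈ 5.1962)
s(P) = (1 + P - 3*√3)/(-60 + P) (s(P) = (P + (P/P - 3*√3))/(P - 60) = (P + (1 - 3*√3))/(-60 + P) = (1 + P - 3*√3)/(-60 + P))
Q(O) = O + 2*O² (Q(O) = (O² + O²) + O = 2*O² + O = O + 2*O²)
Q(-25) - s(-156) = -25*(1 + 2*(-25)) - (1 - 156 - 3*√3)/(-60 - 156) = -25*(1 - 50) - (-155 - 3*√3)/(-216) = -25*(-49) - (-1)*(-155 - 3*√3)/216 = 1225 - (155/216 + √3/72) = 1225 + (-155/216 - √3/72) = 264445/216 - √3/72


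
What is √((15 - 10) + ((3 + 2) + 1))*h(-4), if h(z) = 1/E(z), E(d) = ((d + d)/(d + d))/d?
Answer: -4*√11 ≈ -13.266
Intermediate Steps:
E(d) = 1/d (E(d) = ((2*d)/((2*d)))/d = ((2*d)*(1/(2*d)))/d = 1/d)
h(z) = z (h(z) = 1/(1/z) = z)
√((15 - 10) + ((3 + 2) + 1))*h(-4) = √((15 - 10) + ((3 + 2) + 1))*(-4) = √(5 + (5 + 1))*(-4) = √(5 + 6)*(-4) = √11*(-4) = -4*√11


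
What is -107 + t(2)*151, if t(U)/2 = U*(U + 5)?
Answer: 4121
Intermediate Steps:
t(U) = 2*U*(5 + U) (t(U) = 2*(U*(U + 5)) = 2*(U*(5 + U)) = 2*U*(5 + U))
-107 + t(2)*151 = -107 + (2*2*(5 + 2))*151 = -107 + (2*2*7)*151 = -107 + 28*151 = -107 + 4228 = 4121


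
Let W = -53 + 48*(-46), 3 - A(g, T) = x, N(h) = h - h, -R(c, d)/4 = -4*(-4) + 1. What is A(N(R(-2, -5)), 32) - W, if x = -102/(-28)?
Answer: 31645/14 ≈ 2260.4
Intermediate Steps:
R(c, d) = -68 (R(c, d) = -4*(-4*(-4) + 1) = -4*(16 + 1) = -4*17 = -68)
N(h) = 0
x = 51/14 (x = -102*(-1/28) = 51/14 ≈ 3.6429)
A(g, T) = -9/14 (A(g, T) = 3 - 1*51/14 = 3 - 51/14 = -9/14)
W = -2261 (W = -53 - 2208 = -2261)
A(N(R(-2, -5)), 32) - W = -9/14 - 1*(-2261) = -9/14 + 2261 = 31645/14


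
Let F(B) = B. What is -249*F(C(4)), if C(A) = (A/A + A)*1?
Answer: -1245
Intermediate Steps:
C(A) = 1 + A (C(A) = (1 + A)*1 = 1 + A)
-249*F(C(4)) = -249*(1 + 4) = -249*5 = -1245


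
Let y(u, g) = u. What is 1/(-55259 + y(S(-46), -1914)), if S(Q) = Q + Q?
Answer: -1/55351 ≈ -1.8067e-5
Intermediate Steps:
S(Q) = 2*Q
1/(-55259 + y(S(-46), -1914)) = 1/(-55259 + 2*(-46)) = 1/(-55259 - 92) = 1/(-55351) = -1/55351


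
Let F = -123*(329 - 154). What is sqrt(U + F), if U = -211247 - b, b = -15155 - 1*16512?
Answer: 3*I*sqrt(22345) ≈ 448.45*I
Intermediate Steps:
b = -31667 (b = -15155 - 16512 = -31667)
F = -21525 (F = -123*175 = -21525)
U = -179580 (U = -211247 - 1*(-31667) = -211247 + 31667 = -179580)
sqrt(U + F) = sqrt(-179580 - 21525) = sqrt(-201105) = 3*I*sqrt(22345)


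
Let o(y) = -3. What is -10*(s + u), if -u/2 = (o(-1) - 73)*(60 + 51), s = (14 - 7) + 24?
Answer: -169030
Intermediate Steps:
s = 31 (s = 7 + 24 = 31)
u = 16872 (u = -2*(-3 - 73)*(60 + 51) = -(-152)*111 = -2*(-8436) = 16872)
-10*(s + u) = -10*(31 + 16872) = -10*16903 = -169030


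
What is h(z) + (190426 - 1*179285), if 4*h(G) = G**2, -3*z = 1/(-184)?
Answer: 13578829057/1218816 ≈ 11141.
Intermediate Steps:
z = 1/552 (z = -1/3/(-184) = -1/3*(-1/184) = 1/552 ≈ 0.0018116)
h(G) = G**2/4
h(z) + (190426 - 1*179285) = (1/552)**2/4 + (190426 - 1*179285) = (1/4)*(1/304704) + (190426 - 179285) = 1/1218816 + 11141 = 13578829057/1218816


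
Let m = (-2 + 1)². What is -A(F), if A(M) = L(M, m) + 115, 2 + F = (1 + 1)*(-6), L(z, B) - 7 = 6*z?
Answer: -38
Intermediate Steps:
m = 1 (m = (-1)² = 1)
L(z, B) = 7 + 6*z
F = -14 (F = -2 + (1 + 1)*(-6) = -2 + 2*(-6) = -2 - 12 = -14)
A(M) = 122 + 6*M (A(M) = (7 + 6*M) + 115 = 122 + 6*M)
-A(F) = -(122 + 6*(-14)) = -(122 - 84) = -1*38 = -38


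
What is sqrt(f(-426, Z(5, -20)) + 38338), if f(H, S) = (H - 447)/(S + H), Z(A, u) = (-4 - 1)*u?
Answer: sqrt(4074693886)/326 ≈ 195.81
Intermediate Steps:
Z(A, u) = -5*u
f(H, S) = (-447 + H)/(H + S)
sqrt(f(-426, Z(5, -20)) + 38338) = sqrt((-447 - 426)/(-426 - 5*(-20)) + 38338) = sqrt(-873/(-426 + 100) + 38338) = sqrt(-873/(-326) + 38338) = sqrt(-1/326*(-873) + 38338) = sqrt(873/326 + 38338) = sqrt(12499061/326) = sqrt(4074693886)/326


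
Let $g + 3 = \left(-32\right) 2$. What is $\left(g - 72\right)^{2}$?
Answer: $19321$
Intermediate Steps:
$g = -67$ ($g = -3 - 64 = -67$)
$\left(g - 72\right)^{2} = \left(-67 - 72\right)^{2} = \left(-139\right)^{2} = 19321$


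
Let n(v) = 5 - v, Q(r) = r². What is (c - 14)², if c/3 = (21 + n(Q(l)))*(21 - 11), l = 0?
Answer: 586756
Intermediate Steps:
c = 780 (c = 3*((21 + (5 - 1*0²))*(21 - 11)) = 3*((21 + (5 - 1*0))*10) = 3*((21 + (5 + 0))*10) = 3*((21 + 5)*10) = 3*(26*10) = 3*260 = 780)
(c - 14)² = (780 - 14)² = 766² = 586756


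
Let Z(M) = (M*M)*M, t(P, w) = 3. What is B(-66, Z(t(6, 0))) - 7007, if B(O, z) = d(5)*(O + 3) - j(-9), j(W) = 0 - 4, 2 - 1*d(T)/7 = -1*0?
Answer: -7885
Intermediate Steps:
d(T) = 14 (d(T) = 14 - (-7)*0 = 14 - 7*0 = 14 + 0 = 14)
Z(M) = M³ (Z(M) = M²*M = M³)
j(W) = -4
B(O, z) = 46 + 14*O (B(O, z) = 14*(O + 3) - 1*(-4) = 14*(3 + O) + 4 = (42 + 14*O) + 4 = 46 + 14*O)
B(-66, Z(t(6, 0))) - 7007 = (46 + 14*(-66)) - 7007 = (46 - 924) - 7007 = -878 - 7007 = -7885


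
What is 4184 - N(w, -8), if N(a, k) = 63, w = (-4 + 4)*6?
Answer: 4121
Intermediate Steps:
w = 0 (w = 0*6 = 0)
4184 - N(w, -8) = 4184 - 1*63 = 4184 - 63 = 4121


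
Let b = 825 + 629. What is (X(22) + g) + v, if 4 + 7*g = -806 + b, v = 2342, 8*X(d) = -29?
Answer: 19443/8 ≈ 2430.4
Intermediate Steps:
X(d) = -29/8 (X(d) = (1/8)*(-29) = -29/8)
b = 1454
g = 92 (g = -4/7 + (-806 + 1454)/7 = -4/7 + (1/7)*648 = -4/7 + 648/7 = 92)
(X(22) + g) + v = (-29/8 + 92) + 2342 = 707/8 + 2342 = 19443/8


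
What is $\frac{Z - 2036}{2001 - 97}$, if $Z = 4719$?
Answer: $\frac{2683}{1904} \approx 1.4091$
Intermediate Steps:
$\frac{Z - 2036}{2001 - 97} = \frac{4719 - 2036}{2001 - 97} = \frac{2683}{1904}$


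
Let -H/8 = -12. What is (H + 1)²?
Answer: 9409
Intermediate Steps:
H = 96 (H = -8*(-12) = 96)
(H + 1)² = (96 + 1)² = 97² = 9409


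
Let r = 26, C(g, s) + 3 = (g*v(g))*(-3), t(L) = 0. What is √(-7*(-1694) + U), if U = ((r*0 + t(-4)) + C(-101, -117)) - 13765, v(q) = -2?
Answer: 2*I*√629 ≈ 50.16*I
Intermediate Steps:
C(g, s) = -3 + 6*g (C(g, s) = -3 + (g*(-2))*(-3) = -3 - 2*g*(-3) = -3 + 6*g)
U = -14374 (U = ((26*0 + 0) + (-3 + 6*(-101))) - 13765 = ((0 + 0) + (-3 - 606)) - 13765 = (0 - 609) - 13765 = -609 - 13765 = -14374)
√(-7*(-1694) + U) = √(-7*(-1694) - 14374) = √(11858 - 14374) = √(-2516) = 2*I*√629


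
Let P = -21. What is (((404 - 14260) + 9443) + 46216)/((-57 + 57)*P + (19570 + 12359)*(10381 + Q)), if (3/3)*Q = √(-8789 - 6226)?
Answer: 61993849/491616177072 - 41803*I*√15015/3441313239504 ≈ 0.0001261 - 1.4885e-6*I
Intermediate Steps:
Q = I*√15015 (Q = √(-8789 - 6226) = √(-15015) = I*√15015 ≈ 122.54*I)
(((404 - 14260) + 9443) + 46216)/((-57 + 57)*P + (19570 + 12359)*(10381 + Q)) = (((404 - 14260) + 9443) + 46216)/((-57 + 57)*(-21) + (19570 + 12359)*(10381 + I*√15015)) = ((-13856 + 9443) + 46216)/(0*(-21) + 31929*(10381 + I*√15015)) = (-4413 + 46216)/(0 + (331454949 + 31929*I*√15015)) = 41803/(331454949 + 31929*I*√15015)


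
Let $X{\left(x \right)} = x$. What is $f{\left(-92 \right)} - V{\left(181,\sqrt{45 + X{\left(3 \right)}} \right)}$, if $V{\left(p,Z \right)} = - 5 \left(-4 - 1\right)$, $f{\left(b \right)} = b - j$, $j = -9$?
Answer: $-108$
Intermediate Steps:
$f{\left(b \right)} = 9 + b$ ($f{\left(b \right)} = b - -9 = b + 9 = 9 + b$)
$V{\left(p,Z \right)} = 25$ ($V{\left(p,Z \right)} = \left(-5\right) \left(-5\right) = 25$)
$f{\left(-92 \right)} - V{\left(181,\sqrt{45 + X{\left(3 \right)}} \right)} = \left(9 - 92\right) - 25 = -83 - 25 = -108$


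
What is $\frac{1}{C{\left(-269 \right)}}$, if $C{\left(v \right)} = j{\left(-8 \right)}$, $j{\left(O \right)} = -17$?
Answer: $- \frac{1}{17} \approx -0.058824$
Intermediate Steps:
$C{\left(v \right)} = -17$
$\frac{1}{C{\left(-269 \right)}} = \frac{1}{-17} = - \frac{1}{17}$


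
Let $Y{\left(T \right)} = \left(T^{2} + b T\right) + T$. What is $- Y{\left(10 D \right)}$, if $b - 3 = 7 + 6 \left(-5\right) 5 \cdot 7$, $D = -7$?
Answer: $-77630$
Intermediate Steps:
$b = -1040$ ($b = 3 + \left(7 + 6 \left(-5\right) 5 \cdot 7\right) = 3 + \left(7 + \left(-30\right) 5 \cdot 7\right) = 3 + \left(7 - 1050\right) = 3 - 1043 = -1040$)
$Y{\left(T \right)} = T^{2} - 1039 T$ ($Y{\left(T \right)} = \left(T^{2} - 1040 T\right) + T = T^{2} - 1039 T$)
$- Y{\left(10 D \right)} = - 10 \left(-7\right) \left(-1039 + 10 \left(-7\right)\right) = - \left(-70\right) \left(-1039 - 70\right) = - \left(-70\right) \left(-1109\right) = \left(-1\right) 77630 = -77630$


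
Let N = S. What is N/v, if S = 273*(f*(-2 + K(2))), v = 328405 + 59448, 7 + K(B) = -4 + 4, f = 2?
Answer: -4914/387853 ≈ -0.012670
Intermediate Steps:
K(B) = -7 (K(B) = -7 + (-4 + 4) = -7 + 0 = -7)
v = 387853
S = -4914 (S = 273*(2*(-2 - 7)) = 273*(2*(-9)) = 273*(-18) = -4914)
N = -4914
N/v = -4914/387853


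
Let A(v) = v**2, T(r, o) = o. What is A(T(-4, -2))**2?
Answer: 16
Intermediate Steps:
A(T(-4, -2))**2 = ((-2)**2)**2 = 4**2 = 16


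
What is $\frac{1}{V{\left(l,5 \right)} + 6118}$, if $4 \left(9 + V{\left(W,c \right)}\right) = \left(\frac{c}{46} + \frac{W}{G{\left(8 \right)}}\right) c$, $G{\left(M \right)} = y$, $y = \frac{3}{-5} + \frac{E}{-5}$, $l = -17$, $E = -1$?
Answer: $\frac{23}{141732} \approx 0.00016228$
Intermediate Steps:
$y = - \frac{2}{5}$ ($y = \frac{3}{-5} - \frac{1}{-5} = 3 \left(- \frac{1}{5}\right) - - \frac{1}{5} = - \frac{3}{5} + \frac{1}{5} = - \frac{2}{5} \approx -0.4$)
$G{\left(M \right)} = - \frac{2}{5}$
$V{\left(W,c \right)} = -9 + \frac{c \left(- \frac{5 W}{2} + \frac{c}{46}\right)}{4}$ ($V{\left(W,c \right)} = -9 + \frac{\left(\frac{c}{46} + \frac{W}{- \frac{2}{5}}\right) c}{4} = -9 + \frac{\left(c \frac{1}{46} + W \left(- \frac{5}{2}\right)\right) c}{4} = -9 + \frac{\left(\frac{c}{46} - \frac{5 W}{2}\right) c}{4} = -9 + \frac{\left(- \frac{5 W}{2} + \frac{c}{46}\right) c}{4} = -9 + \frac{c \left(- \frac{5 W}{2} + \frac{c}{46}\right)}{4}$)
$\frac{1}{V{\left(l,5 \right)} + 6118} = \frac{1}{\left(-9 + \frac{5^{2}}{184} - \left(- \frac{85}{8}\right) 5\right) + 6118} = \frac{1}{\left(-9 + \frac{1}{184} \cdot 25 + \frac{425}{8}\right) + 6118} = \frac{1}{\left(-9 + \frac{25}{184} + \frac{425}{8}\right) + 6118} = \frac{1}{\frac{1018}{23} + 6118} = \frac{1}{\frac{141732}{23}} = \frac{23}{141732}$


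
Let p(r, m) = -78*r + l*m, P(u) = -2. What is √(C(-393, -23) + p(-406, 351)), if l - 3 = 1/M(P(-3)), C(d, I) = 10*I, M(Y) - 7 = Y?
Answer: √814030/5 ≈ 180.45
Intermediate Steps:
M(Y) = 7 + Y
l = 16/5 (l = 3 + 1/(7 - 2) = 3 + 1/5 = 3 + ⅕ = 16/5 ≈ 3.2000)
p(r, m) = -78*r + 16*m/5
√(C(-393, -23) + p(-406, 351)) = √(10*(-23) + (-78*(-406) + (16/5)*351)) = √(-230 + (31668 + 5616/5)) = √(-230 + 163956/5) = √(162806/5) = √814030/5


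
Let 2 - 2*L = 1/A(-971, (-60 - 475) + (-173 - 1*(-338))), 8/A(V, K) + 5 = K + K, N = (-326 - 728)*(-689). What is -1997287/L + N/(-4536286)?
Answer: -72482396770039/1726056823 ≈ -41993.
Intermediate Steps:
N = 726206 (N = -1054*(-689) = 726206)
A(V, K) = 8/(-5 + 2*K) (A(V, K) = 8/(-5 + (K + K)) = 8/(-5 + 2*K))
L = 761/16 (L = 1 - (-5/16 + ((-60 - 475) + (-173 - 1*(-338)))/8) = 1 - (-5/16 + (-535 + (-173 + 338))/8) = 1 - (-5/16 + (-535 + 165)/8) = 1 - 1/(2*(8/(-5 + 2*(-370)))) = 1 - 1/(2*(8/(-5 - 740))) = 1 - 1/(2*(8/(-745))) = 1 - 1/(2*(8*(-1/745))) = 1 - 1/(2*(-8/745)) = 1 - 1/2*(-745/8) = 1 + 745/16 = 761/16 ≈ 47.563)
-1997287/L + N/(-4536286) = -1997287/761/16 + 726206/(-4536286) = -1997287*16/761 + 726206*(-1/4536286) = -31956592/761 - 363103/2268143 = -72482396770039/1726056823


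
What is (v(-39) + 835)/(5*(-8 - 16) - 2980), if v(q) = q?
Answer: -199/775 ≈ -0.25677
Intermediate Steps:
(v(-39) + 835)/(5*(-8 - 16) - 2980) = (-39 + 835)/(5*(-8 - 16) - 2980) = 796/(5*(-24) - 2980) = 796/(-120 - 2980) = 796/(-3100) = 796*(-1/3100) = -199/775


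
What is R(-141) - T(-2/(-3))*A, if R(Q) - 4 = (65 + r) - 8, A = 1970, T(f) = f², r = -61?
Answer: -7880/9 ≈ -875.56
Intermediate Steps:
R(Q) = 0 (R(Q) = 4 + ((65 - 61) - 8) = 4 + (4 - 8) = 4 - 4 = 0)
R(-141) - T(-2/(-3))*A = 0 - (-2/(-3))²*1970 = 0 - (-2*(-⅓))²*1970 = 0 - (⅔)²*1970 = 0 - 4*1970/9 = 0 - 1*7880/9 = 0 - 7880/9 = -7880/9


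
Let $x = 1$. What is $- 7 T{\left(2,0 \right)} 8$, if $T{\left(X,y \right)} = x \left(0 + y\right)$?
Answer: $0$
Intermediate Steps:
$T{\left(X,y \right)} = y$ ($T{\left(X,y \right)} = 1 \left(0 + y\right) = 1 y = y$)
$- 7 T{\left(2,0 \right)} 8 = \left(-7\right) 0 \cdot 8 = 0 \cdot 8 = 0$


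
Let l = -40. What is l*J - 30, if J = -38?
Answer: 1490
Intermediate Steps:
l*J - 30 = -40*(-38) - 30 = 1520 - 30 = 1490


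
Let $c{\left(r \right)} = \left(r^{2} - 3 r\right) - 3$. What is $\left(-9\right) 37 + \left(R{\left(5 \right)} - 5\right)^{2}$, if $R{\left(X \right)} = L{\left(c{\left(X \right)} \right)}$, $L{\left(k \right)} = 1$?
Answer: $-317$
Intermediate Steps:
$c{\left(r \right)} = -3 + r^{2} - 3 r$
$R{\left(X \right)} = 1$
$\left(-9\right) 37 + \left(R{\left(5 \right)} - 5\right)^{2} = \left(-9\right) 37 + \left(1 - 5\right)^{2} = -333 + \left(-4\right)^{2} = -333 + 16 = -317$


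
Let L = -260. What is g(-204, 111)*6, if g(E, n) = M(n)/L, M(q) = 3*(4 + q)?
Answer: -207/26 ≈ -7.9615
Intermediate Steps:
M(q) = 12 + 3*q
g(E, n) = -3/65 - 3*n/260 (g(E, n) = (12 + 3*n)/(-260) = (12 + 3*n)*(-1/260) = -3/65 - 3*n/260)
g(-204, 111)*6 = (-3/65 - 3/260*111)*6 = (-3/65 - 333/260)*6 = -69/52*6 = -207/26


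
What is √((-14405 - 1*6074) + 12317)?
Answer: I*√8162 ≈ 90.344*I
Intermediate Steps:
√((-14405 - 1*6074) + 12317) = √((-14405 - 6074) + 12317) = √(-20479 + 12317) = √(-8162) = I*√8162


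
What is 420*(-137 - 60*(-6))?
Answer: 93660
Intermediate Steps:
420*(-137 - 60*(-6)) = 420*(-137 + 360) = 420*223 = 93660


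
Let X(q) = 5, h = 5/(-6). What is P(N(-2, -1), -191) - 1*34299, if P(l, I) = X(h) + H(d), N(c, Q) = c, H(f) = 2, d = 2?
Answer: -34292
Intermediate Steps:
h = -⅚ (h = 5*(-⅙) = -⅚ ≈ -0.83333)
P(l, I) = 7 (P(l, I) = 5 + 2 = 7)
P(N(-2, -1), -191) - 1*34299 = 7 - 1*34299 = 7 - 34299 = -34292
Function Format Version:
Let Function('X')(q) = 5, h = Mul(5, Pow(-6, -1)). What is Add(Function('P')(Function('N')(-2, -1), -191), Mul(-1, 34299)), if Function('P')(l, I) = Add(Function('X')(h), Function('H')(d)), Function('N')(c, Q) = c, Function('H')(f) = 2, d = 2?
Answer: -34292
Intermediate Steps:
h = Rational(-5, 6) (h = Mul(5, Rational(-1, 6)) = Rational(-5, 6) ≈ -0.83333)
Function('P')(l, I) = 7 (Function('P')(l, I) = Add(5, 2) = 7)
Add(Function('P')(Function('N')(-2, -1), -191), Mul(-1, 34299)) = Add(7, Mul(-1, 34299)) = Add(7, -34299) = -34292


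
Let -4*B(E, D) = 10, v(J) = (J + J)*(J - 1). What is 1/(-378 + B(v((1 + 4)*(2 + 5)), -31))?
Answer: -2/761 ≈ -0.0026281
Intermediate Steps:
v(J) = 2*J*(-1 + J) (v(J) = (2*J)*(-1 + J) = 2*J*(-1 + J))
B(E, D) = -5/2 (B(E, D) = -¼*10 = -5/2)
1/(-378 + B(v((1 + 4)*(2 + 5)), -31)) = 1/(-378 - 5/2) = 1/(-761/2) = -2/761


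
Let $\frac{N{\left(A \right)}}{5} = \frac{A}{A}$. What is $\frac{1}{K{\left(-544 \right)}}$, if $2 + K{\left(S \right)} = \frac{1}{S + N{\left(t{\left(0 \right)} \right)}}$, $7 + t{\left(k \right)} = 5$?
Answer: $- \frac{539}{1079} \approx -0.49954$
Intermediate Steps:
$t{\left(k \right)} = -2$ ($t{\left(k \right)} = -7 + 5 = -2$)
$N{\left(A \right)} = 5$ ($N{\left(A \right)} = 5 \frac{A}{A} = 5 \cdot 1 = 5$)
$K{\left(S \right)} = -2 + \frac{1}{5 + S}$ ($K{\left(S \right)} = -2 + \frac{1}{S + 5} = -2 + \frac{1}{5 + S}$)
$\frac{1}{K{\left(-544 \right)}} = \frac{1}{\frac{1}{5 - 544} \left(-9 - -1088\right)} = \frac{1}{\frac{1}{-539} \left(-9 + 1088\right)} = \frac{1}{\left(- \frac{1}{539}\right) 1079} = \frac{1}{- \frac{1079}{539}} = - \frac{539}{1079}$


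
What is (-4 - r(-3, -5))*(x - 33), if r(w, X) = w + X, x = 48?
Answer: 60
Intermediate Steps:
r(w, X) = X + w
(-4 - r(-3, -5))*(x - 33) = (-4 - (-5 - 3))*(48 - 33) = (-4 - 1*(-8))*15 = (-4 + 8)*15 = 4*15 = 60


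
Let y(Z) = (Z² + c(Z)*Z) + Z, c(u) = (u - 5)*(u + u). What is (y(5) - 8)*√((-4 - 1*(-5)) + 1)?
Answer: 22*√2 ≈ 31.113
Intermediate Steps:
c(u) = 2*u*(-5 + u) (c(u) = (-5 + u)*(2*u) = 2*u*(-5 + u))
y(Z) = Z + Z² + 2*Z²*(-5 + Z) (y(Z) = (Z² + (2*Z*(-5 + Z))*Z) + Z = (Z² + 2*Z²*(-5 + Z)) + Z = Z + Z² + 2*Z²*(-5 + Z))
(y(5) - 8)*√((-4 - 1*(-5)) + 1) = (5*(1 + 5 + 2*5*(-5 + 5)) - 8)*√((-4 - 1*(-5)) + 1) = (5*(1 + 5 + 2*5*0) - 8)*√((-4 + 5) + 1) = (5*(1 + 5 + 0) - 8)*√(1 + 1) = (5*6 - 8)*√2 = (30 - 8)*√2 = 22*√2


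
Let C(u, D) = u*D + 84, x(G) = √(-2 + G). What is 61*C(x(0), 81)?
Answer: 5124 + 4941*I*√2 ≈ 5124.0 + 6987.6*I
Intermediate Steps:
C(u, D) = 84 + D*u (C(u, D) = D*u + 84 = 84 + D*u)
61*C(x(0), 81) = 61*(84 + 81*√(-2 + 0)) = 61*(84 + 81*√(-2)) = 61*(84 + 81*(I*√2)) = 61*(84 + 81*I*√2) = 5124 + 4941*I*√2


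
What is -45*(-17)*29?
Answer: 22185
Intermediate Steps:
-45*(-17)*29 = 765*29 = 22185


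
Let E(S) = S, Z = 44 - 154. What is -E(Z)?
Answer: 110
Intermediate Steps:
Z = -110
-E(Z) = -1*(-110) = 110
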